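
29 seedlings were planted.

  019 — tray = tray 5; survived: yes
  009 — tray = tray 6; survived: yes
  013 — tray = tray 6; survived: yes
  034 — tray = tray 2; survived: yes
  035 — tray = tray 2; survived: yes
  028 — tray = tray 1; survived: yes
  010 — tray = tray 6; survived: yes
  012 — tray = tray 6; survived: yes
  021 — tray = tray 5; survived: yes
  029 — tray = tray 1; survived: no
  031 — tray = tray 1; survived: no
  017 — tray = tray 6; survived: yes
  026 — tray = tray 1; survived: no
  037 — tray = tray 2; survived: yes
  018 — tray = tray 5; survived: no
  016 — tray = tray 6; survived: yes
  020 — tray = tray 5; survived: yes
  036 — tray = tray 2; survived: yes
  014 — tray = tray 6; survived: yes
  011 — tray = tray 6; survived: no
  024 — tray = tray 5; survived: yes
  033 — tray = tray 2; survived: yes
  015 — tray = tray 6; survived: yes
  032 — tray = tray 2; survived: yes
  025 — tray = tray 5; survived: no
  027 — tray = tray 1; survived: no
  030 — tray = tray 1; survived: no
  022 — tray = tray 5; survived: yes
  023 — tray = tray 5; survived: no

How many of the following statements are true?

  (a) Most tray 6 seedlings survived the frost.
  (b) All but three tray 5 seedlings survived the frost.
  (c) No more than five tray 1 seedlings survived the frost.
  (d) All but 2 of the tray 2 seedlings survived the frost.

3

(a) tray 6: |A| = 9, |A ∩ B| = 8; needs |A ∩ B| > |A ∖ B| — true.
(b) tray 5: |A| = 8, |A ∩ B| = 5; needs |A ∖ B| = 3 — true.
(c) tray 1: |A| = 6, |A ∩ B| = 1; needs |A ∩ B| ≤ 5 — true.
(d) tray 2: |A| = 6, |A ∩ B| = 6; needs |A ∖ B| = 2 — false.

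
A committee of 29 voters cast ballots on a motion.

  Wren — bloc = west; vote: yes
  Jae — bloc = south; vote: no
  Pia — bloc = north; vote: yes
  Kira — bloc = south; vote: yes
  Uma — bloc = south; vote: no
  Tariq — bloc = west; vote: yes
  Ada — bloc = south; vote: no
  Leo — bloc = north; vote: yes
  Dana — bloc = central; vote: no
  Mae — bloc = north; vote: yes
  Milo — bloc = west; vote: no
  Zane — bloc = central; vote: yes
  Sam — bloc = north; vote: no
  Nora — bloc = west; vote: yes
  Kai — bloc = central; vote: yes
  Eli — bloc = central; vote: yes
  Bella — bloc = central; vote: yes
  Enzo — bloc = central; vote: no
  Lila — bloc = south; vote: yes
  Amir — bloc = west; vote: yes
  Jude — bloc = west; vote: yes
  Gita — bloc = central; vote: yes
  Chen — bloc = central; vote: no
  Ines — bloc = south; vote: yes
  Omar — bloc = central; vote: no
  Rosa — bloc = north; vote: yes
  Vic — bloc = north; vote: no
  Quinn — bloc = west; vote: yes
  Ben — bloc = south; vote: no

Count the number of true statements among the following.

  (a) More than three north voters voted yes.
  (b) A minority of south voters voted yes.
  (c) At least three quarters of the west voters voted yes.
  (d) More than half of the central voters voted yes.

4

(a) north: |A| = 6, |A ∩ B| = 4; needs |A ∩ B| > 3 — true.
(b) south: |A| = 7, |A ∩ B| = 3; needs |A ∩ B| < |A ∖ B| — true.
(c) west: |A| = 7, |A ∩ B| = 6; needs |A ∩ B| / |A| ≥ 3/4 — true.
(d) central: |A| = 9, |A ∩ B| = 5; needs |A ∩ B| > |A ∖ B| — true.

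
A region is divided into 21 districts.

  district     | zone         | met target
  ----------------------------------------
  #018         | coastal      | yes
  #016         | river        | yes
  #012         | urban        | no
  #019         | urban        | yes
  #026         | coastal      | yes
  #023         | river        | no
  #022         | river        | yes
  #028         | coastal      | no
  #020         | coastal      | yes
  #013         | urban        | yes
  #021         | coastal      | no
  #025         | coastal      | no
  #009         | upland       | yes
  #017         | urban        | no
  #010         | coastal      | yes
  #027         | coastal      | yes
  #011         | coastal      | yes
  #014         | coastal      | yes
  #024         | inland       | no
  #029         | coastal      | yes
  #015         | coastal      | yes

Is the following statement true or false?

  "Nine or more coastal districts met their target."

True

Truth condition: |A ∩ B| ≥ 9.
A (the restrictor) = {#018, #026, #028, #020, #021, #025, #010, #027, #011, #014, #029, #015}, |A| = 12.
A ∩ B = {#018, #026, #020, #010, #027, #011, #014, #029, #015}, so |A ∩ B| = 9.
|A ∩ B| = 9, so the statement is true.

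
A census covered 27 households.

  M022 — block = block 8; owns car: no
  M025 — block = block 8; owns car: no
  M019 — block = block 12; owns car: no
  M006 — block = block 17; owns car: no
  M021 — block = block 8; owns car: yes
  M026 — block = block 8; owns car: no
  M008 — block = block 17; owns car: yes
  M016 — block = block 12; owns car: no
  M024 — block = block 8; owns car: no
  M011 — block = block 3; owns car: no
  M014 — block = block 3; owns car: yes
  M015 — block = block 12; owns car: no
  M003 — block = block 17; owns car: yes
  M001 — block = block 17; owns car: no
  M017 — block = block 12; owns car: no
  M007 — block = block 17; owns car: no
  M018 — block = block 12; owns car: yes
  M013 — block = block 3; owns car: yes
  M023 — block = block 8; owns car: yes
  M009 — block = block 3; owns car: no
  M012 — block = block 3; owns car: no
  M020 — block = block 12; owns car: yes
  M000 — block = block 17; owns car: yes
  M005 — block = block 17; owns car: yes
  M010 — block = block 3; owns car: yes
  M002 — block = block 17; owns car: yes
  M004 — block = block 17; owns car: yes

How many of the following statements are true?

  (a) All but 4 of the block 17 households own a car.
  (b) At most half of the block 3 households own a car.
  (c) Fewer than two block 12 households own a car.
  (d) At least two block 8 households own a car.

2

(a) block 17: |A| = 9, |A ∩ B| = 6; needs |A ∖ B| = 4 — false.
(b) block 3: |A| = 6, |A ∩ B| = 3; needs |A ∩ B| ≤ |A ∖ B| — true.
(c) block 12: |A| = 6, |A ∩ B| = 2; needs |A ∩ B| < 2 — false.
(d) block 8: |A| = 6, |A ∩ B| = 2; needs |A ∩ B| ≥ 2 — true.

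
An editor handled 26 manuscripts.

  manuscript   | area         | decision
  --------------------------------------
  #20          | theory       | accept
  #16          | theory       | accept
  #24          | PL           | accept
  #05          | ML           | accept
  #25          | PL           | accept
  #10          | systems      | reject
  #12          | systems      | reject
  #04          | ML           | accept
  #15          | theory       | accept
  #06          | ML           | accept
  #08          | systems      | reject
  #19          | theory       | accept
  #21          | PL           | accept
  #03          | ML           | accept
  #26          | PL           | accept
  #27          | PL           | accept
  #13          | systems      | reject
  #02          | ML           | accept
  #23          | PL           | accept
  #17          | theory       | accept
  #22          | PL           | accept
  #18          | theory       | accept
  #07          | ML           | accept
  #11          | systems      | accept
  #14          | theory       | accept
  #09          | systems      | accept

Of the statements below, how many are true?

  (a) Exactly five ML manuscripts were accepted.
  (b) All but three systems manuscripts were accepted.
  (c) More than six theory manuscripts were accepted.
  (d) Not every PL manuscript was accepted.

(a) ML: |A| = 6, |A ∩ B| = 6; needs |A ∩ B| = 5 — false.
(b) systems: |A| = 6, |A ∩ B| = 2; needs |A ∖ B| = 3 — false.
(c) theory: |A| = 7, |A ∩ B| = 7; needs |A ∩ B| > 6 — true.
(d) PL: |A| = 7, |A ∩ B| = 7; needs A ⊄ B (|A ∖ B| ≥ 1) — false.

1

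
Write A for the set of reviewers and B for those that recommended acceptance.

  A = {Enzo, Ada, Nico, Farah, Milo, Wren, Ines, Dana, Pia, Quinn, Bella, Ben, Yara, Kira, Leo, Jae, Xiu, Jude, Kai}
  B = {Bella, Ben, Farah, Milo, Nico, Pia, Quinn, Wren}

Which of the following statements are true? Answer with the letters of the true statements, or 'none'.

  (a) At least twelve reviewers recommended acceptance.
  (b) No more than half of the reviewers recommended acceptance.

|A| = 19, |A ∩ B| = 8, |A ∖ B| = 11.
(a) |A ∩ B| ≥ 12: fails.
(b) |A ∩ B| ≤ |A ∖ B|: holds.

(b)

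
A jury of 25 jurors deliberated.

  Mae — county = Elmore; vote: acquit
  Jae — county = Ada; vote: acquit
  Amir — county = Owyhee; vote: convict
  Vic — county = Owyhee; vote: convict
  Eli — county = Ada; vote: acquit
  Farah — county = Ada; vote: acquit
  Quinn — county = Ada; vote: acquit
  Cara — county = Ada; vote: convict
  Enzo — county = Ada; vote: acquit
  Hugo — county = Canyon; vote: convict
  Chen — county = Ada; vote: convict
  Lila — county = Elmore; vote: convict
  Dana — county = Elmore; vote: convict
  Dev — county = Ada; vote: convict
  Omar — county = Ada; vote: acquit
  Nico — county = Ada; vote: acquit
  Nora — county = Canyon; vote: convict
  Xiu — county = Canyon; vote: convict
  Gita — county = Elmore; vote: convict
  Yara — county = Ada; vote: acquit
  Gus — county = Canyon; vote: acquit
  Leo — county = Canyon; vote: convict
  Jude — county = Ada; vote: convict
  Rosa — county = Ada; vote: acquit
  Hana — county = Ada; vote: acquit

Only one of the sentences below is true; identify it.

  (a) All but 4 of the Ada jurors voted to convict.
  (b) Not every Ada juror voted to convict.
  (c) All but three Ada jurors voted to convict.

(b)

|A| = 14, |A ∩ B| = 4, |A ∖ B| = 10.
(a) requires |A ∖ B| = 4: false.
(b) requires A ⊄ B (|A ∖ B| ≥ 1): true.
(c) requires |A ∖ B| = 3: false.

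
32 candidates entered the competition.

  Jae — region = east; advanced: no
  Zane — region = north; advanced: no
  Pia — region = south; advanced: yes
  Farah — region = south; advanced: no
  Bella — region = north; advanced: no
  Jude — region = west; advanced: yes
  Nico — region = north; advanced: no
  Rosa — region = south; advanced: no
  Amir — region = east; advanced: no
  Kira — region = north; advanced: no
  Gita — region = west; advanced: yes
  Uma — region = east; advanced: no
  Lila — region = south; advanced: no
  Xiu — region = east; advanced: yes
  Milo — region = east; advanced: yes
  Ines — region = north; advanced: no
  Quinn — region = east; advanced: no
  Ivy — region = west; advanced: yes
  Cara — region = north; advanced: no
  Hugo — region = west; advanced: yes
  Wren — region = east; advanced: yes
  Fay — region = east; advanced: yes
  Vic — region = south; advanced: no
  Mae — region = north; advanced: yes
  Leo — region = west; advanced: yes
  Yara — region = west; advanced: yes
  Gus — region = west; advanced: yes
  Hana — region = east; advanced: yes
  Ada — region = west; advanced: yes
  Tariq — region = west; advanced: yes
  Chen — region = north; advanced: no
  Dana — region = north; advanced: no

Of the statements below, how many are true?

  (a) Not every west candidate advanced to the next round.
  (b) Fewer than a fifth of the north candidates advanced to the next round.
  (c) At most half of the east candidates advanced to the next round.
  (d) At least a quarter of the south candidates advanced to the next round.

(a) west: |A| = 9, |A ∩ B| = 9; needs A ⊄ B (|A ∖ B| ≥ 1) — false.
(b) north: |A| = 9, |A ∩ B| = 1; needs |A ∩ B| / |A| < 1/5 — true.
(c) east: |A| = 9, |A ∩ B| = 5; needs |A ∩ B| ≤ |A ∖ B| — false.
(d) south: |A| = 5, |A ∩ B| = 1; needs |A ∩ B| / |A| ≥ 1/4 — false.

1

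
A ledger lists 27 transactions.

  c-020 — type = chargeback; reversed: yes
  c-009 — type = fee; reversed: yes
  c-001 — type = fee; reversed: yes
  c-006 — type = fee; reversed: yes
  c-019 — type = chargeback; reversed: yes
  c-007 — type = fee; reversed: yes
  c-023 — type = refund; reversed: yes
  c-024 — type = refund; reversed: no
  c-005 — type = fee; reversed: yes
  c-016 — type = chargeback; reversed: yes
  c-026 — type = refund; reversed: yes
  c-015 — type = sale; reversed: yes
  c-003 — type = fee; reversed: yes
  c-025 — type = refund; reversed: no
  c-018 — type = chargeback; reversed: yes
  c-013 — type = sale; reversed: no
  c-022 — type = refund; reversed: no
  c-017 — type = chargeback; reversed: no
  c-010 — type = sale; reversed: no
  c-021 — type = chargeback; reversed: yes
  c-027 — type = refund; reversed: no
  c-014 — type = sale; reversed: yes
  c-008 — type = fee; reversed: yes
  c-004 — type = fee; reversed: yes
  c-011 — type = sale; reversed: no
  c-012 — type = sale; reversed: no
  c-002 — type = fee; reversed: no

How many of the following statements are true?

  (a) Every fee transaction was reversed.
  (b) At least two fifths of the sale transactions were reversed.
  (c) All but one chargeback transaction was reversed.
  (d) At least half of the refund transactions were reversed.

(a) fee: |A| = 9, |A ∩ B| = 8; needs A ⊆ B, i.e. every element of A is in B (|A ∖ B| = 0) — false.
(b) sale: |A| = 6, |A ∩ B| = 2; needs |A ∩ B| / |A| ≥ 2/5 — false.
(c) chargeback: |A| = 6, |A ∩ B| = 5; needs |A ∖ B| = 1 — true.
(d) refund: |A| = 6, |A ∩ B| = 2; needs |A ∩ B| ≥ |A ∖ B| — false.

1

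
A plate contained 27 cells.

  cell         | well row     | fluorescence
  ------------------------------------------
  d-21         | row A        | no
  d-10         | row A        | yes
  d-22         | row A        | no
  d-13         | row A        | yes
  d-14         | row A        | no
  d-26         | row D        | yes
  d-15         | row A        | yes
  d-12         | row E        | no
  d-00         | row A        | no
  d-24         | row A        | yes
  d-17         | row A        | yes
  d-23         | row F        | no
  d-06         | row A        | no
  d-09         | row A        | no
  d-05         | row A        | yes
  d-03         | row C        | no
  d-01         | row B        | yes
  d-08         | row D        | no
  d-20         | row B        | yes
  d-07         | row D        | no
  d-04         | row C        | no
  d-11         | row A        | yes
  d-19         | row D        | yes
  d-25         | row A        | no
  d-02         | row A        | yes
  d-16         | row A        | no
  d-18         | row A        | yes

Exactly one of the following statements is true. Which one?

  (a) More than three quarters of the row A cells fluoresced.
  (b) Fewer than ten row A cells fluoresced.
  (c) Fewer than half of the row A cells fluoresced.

|A| = 17, |A ∩ B| = 9, |A ∖ B| = 8.
(a) requires |A ∩ B| / |A| > 3/4: false.
(b) requires |A ∩ B| < 10: true.
(c) requires |A ∩ B| < |A ∖ B|: false.

(b)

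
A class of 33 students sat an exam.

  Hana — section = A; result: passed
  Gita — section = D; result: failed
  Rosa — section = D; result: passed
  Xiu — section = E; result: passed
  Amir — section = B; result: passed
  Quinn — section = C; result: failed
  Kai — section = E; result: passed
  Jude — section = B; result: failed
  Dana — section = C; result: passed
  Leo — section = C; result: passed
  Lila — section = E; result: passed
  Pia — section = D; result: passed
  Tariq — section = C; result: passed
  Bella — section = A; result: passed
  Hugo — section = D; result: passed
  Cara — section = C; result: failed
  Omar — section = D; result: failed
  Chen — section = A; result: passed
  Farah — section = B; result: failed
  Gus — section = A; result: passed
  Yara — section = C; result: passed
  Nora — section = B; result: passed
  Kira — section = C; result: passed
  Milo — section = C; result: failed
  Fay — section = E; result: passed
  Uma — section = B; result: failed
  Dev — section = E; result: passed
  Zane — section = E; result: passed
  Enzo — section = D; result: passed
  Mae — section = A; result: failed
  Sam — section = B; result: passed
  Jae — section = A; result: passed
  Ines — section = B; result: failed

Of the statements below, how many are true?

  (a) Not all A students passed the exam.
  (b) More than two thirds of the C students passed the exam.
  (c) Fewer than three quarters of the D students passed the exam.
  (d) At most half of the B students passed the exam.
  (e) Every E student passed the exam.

(a) A: |A| = 6, |A ∩ B| = 5; needs A ⊄ B (|A ∖ B| ≥ 1) — true.
(b) C: |A| = 8, |A ∩ B| = 5; needs |A ∩ B| / |A| > 2/3 — false.
(c) D: |A| = 6, |A ∩ B| = 4; needs |A ∩ B| / |A| < 3/4 — true.
(d) B: |A| = 7, |A ∩ B| = 3; needs |A ∩ B| ≤ |A ∖ B| — true.
(e) E: |A| = 6, |A ∩ B| = 6; needs A ⊆ B, i.e. every element of A is in B (|A ∖ B| = 0) — true.

4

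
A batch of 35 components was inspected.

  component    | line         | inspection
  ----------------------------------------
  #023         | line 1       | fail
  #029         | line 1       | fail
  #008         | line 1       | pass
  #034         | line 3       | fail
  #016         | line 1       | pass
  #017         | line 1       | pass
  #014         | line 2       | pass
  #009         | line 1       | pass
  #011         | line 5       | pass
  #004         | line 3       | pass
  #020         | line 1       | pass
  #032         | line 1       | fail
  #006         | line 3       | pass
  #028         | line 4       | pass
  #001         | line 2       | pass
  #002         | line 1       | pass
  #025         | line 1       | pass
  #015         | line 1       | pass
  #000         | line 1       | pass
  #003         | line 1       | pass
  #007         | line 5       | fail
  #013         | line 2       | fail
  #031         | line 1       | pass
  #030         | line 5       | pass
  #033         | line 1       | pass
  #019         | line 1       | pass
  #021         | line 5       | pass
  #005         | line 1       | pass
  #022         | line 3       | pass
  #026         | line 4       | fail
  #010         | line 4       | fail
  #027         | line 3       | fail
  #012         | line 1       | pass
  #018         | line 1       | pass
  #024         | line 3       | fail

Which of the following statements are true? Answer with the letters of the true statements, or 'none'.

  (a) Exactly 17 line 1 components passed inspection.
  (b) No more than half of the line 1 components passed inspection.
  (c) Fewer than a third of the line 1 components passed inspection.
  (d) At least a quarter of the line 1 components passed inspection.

|A| = 19, |A ∩ B| = 16, |A ∖ B| = 3.
(a) |A ∩ B| = 17: fails.
(b) |A ∩ B| ≤ |A ∖ B|: fails.
(c) |A ∩ B| / |A| < 1/3: fails.
(d) |A ∩ B| / |A| ≥ 1/4: holds.

(d)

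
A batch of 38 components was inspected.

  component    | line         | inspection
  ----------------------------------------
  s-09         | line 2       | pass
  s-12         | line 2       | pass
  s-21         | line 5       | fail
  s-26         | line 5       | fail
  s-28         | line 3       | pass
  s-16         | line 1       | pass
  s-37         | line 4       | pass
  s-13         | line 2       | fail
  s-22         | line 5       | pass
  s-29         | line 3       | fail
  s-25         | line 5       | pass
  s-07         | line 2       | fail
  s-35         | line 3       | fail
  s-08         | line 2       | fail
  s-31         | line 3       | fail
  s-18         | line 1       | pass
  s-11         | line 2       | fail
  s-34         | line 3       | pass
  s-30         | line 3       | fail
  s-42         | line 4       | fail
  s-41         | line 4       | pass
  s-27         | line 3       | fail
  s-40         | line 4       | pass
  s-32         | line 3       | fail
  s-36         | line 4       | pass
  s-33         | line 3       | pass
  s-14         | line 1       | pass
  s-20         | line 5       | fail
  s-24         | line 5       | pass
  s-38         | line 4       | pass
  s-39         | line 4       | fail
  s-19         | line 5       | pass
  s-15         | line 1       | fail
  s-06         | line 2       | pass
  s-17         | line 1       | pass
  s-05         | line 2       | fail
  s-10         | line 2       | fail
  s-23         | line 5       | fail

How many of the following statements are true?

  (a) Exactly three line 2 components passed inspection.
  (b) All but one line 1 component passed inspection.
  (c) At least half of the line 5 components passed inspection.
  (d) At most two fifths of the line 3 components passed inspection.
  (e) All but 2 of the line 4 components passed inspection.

(a) line 2: |A| = 9, |A ∩ B| = 3; needs |A ∩ B| = 3 — true.
(b) line 1: |A| = 5, |A ∩ B| = 4; needs |A ∖ B| = 1 — true.
(c) line 5: |A| = 8, |A ∩ B| = 4; needs |A ∩ B| ≥ |A ∖ B| — true.
(d) line 3: |A| = 9, |A ∩ B| = 3; needs |A ∩ B| / |A| ≤ 2/5 — true.
(e) line 4: |A| = 7, |A ∩ B| = 5; needs |A ∖ B| = 2 — true.

5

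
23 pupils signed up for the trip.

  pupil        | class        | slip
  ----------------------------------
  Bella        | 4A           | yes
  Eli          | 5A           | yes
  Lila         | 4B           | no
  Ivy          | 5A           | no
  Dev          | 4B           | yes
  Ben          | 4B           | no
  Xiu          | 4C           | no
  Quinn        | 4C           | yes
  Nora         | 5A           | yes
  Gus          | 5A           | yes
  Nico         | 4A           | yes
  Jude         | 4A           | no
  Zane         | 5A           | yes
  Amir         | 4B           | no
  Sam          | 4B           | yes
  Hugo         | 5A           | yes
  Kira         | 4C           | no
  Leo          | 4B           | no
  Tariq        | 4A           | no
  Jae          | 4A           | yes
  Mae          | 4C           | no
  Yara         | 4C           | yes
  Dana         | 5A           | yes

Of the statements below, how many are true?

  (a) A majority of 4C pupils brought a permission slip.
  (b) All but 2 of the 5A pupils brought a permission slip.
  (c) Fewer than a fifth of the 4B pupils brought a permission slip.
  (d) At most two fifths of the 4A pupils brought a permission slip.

0

(a) 4C: |A| = 5, |A ∩ B| = 2; needs |A ∩ B| > |A ∖ B| — false.
(b) 5A: |A| = 7, |A ∩ B| = 6; needs |A ∖ B| = 2 — false.
(c) 4B: |A| = 6, |A ∩ B| = 2; needs |A ∩ B| / |A| < 1/5 — false.
(d) 4A: |A| = 5, |A ∩ B| = 3; needs |A ∩ B| / |A| ≤ 2/5 — false.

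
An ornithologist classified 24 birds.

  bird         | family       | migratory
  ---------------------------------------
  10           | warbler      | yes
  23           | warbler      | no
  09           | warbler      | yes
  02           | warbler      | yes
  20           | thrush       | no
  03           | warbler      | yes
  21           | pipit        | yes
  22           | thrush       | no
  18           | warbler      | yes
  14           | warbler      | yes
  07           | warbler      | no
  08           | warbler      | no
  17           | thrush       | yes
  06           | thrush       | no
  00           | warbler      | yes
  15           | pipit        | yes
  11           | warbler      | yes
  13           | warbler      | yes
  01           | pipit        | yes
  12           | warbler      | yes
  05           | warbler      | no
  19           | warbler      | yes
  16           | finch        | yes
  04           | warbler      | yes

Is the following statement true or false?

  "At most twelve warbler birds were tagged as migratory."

True

The determiner here denotes the relation: |A ∩ B| ≤ 12.
|A| = 16, |A ∩ B| = 12, |A ∖ B| = 4.
|A ∩ B| = 12, so the statement is true.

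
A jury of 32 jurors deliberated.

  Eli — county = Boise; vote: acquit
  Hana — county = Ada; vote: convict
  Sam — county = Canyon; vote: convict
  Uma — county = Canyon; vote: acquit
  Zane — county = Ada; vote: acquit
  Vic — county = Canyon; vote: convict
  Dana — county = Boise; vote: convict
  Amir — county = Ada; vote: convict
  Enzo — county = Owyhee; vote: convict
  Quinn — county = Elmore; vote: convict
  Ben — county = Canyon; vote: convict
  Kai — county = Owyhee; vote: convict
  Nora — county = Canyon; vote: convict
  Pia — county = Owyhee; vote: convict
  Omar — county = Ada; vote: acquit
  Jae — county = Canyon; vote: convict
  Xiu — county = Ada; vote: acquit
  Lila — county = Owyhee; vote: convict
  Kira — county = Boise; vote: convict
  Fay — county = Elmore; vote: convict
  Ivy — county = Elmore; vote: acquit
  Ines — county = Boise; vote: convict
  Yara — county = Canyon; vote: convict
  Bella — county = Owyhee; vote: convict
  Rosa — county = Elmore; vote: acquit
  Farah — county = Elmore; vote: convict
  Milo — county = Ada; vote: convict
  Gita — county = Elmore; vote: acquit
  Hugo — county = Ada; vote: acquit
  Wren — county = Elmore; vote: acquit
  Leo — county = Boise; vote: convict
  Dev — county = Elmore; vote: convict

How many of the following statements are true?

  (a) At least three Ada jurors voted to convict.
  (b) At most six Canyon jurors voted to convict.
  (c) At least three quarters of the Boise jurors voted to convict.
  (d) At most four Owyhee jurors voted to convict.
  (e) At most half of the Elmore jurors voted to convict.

(a) Ada: |A| = 7, |A ∩ B| = 3; needs |A ∩ B| ≥ 3 — true.
(b) Canyon: |A| = 7, |A ∩ B| = 6; needs |A ∩ B| ≤ 6 — true.
(c) Boise: |A| = 5, |A ∩ B| = 4; needs |A ∩ B| / |A| ≥ 3/4 — true.
(d) Owyhee: |A| = 5, |A ∩ B| = 5; needs |A ∩ B| ≤ 4 — false.
(e) Elmore: |A| = 8, |A ∩ B| = 4; needs |A ∩ B| ≤ |A ∖ B| — true.

4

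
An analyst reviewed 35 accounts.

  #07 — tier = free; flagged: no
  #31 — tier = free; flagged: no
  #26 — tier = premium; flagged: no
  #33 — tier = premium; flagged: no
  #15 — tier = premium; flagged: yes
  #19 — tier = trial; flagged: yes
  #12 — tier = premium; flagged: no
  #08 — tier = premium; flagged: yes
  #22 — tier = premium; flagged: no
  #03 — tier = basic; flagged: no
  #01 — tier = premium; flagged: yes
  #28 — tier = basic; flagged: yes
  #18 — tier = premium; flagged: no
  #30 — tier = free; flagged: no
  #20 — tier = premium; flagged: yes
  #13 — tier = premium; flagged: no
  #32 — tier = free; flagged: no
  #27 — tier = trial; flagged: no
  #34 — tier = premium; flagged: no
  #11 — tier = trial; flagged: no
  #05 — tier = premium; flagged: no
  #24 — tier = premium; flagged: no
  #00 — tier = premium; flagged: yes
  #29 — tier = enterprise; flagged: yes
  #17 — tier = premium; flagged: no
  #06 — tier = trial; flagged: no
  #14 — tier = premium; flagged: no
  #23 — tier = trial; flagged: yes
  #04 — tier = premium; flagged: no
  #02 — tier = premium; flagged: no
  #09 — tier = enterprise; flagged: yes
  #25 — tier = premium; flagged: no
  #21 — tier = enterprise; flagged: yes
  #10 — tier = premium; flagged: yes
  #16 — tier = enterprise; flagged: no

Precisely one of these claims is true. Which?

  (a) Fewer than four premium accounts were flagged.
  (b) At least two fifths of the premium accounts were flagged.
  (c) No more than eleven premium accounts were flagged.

(c)

|A| = 20, |A ∩ B| = 6, |A ∖ B| = 14.
(a) requires |A ∩ B| < 4: false.
(b) requires |A ∩ B| / |A| ≥ 2/5: false.
(c) requires |A ∩ B| ≤ 11: true.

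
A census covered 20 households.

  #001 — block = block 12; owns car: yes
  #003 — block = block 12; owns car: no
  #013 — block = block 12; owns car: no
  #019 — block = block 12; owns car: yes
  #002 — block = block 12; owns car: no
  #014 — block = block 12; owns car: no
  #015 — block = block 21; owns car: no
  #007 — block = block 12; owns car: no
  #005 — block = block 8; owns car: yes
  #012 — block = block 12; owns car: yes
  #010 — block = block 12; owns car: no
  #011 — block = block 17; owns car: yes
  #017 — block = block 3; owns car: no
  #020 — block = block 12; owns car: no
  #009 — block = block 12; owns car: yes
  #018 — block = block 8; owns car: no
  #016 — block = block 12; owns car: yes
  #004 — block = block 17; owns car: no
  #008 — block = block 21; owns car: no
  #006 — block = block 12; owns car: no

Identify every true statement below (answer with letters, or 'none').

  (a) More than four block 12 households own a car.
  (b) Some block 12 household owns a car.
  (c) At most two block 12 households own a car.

|A| = 13, |A ∩ B| = 5, |A ∖ B| = 8.
(a) |A ∩ B| > 4: holds.
(b) A ∩ B ≠ ∅ (|A ∩ B| ≥ 1): holds.
(c) |A ∩ B| ≤ 2: fails.

(a), (b)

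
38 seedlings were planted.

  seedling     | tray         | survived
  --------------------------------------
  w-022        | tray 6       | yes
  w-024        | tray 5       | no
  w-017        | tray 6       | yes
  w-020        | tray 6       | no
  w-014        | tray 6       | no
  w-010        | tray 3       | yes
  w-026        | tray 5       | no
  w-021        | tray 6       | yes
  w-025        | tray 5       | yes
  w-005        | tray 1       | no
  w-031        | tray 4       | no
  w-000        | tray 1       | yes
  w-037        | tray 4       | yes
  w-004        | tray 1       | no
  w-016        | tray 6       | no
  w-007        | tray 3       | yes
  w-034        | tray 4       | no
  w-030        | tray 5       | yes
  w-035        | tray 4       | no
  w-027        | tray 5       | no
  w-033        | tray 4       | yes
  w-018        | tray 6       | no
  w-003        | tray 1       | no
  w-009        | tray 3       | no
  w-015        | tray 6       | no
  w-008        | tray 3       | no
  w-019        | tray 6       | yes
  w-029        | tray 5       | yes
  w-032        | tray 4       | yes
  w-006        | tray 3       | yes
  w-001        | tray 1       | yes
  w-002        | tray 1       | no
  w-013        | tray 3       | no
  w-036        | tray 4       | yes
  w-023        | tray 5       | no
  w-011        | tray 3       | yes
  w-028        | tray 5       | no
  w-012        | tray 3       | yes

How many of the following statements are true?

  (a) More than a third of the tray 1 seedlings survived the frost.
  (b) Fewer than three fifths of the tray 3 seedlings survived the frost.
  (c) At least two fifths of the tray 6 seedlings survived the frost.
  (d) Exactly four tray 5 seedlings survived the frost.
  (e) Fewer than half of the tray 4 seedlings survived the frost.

1

(a) tray 1: |A| = 6, |A ∩ B| = 2; needs |A ∩ B| / |A| > 1/3 — false.
(b) tray 3: |A| = 8, |A ∩ B| = 5; needs |A ∩ B| / |A| < 3/5 — false.
(c) tray 6: |A| = 9, |A ∩ B| = 4; needs |A ∩ B| / |A| ≥ 2/5 — true.
(d) tray 5: |A| = 8, |A ∩ B| = 3; needs |A ∩ B| = 4 — false.
(e) tray 4: |A| = 7, |A ∩ B| = 4; needs |A ∩ B| < |A ∖ B| — false.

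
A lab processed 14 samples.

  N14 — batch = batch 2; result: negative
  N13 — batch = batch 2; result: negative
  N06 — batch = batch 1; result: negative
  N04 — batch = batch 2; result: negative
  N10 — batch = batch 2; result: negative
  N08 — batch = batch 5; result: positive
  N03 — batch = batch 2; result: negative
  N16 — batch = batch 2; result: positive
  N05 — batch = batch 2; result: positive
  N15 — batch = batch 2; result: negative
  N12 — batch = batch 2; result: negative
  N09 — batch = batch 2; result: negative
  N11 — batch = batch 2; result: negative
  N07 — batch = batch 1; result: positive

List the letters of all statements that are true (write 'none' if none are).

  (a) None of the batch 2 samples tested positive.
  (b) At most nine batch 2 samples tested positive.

(b)

|A| = 11, |A ∩ B| = 2, |A ∖ B| = 9.
(a) A ∩ B = ∅ (|A ∩ B| = 0): fails.
(b) |A ∩ B| ≤ 9: holds.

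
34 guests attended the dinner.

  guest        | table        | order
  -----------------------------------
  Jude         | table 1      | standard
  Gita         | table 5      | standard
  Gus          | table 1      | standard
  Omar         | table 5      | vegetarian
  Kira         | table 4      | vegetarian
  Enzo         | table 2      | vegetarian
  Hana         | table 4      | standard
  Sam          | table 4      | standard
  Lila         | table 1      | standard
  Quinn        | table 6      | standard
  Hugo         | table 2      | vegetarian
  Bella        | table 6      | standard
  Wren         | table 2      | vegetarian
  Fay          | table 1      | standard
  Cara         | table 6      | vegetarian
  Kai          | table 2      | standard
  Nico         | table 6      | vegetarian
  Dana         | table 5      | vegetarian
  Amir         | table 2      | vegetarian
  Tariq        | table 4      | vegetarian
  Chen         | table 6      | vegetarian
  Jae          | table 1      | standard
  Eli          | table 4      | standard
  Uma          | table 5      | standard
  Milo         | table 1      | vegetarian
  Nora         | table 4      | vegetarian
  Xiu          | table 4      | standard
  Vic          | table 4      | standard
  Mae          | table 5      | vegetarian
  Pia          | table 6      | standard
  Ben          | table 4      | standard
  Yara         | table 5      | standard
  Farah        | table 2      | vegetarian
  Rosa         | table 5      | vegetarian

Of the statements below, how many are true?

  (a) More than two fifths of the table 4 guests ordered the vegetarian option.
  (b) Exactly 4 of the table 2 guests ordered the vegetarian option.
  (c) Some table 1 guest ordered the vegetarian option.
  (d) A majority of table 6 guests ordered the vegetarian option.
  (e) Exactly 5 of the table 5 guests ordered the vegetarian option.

(a) table 4: |A| = 9, |A ∩ B| = 3; needs |A ∩ B| / |A| > 2/5 — false.
(b) table 2: |A| = 6, |A ∩ B| = 5; needs |A ∩ B| = 4 — false.
(c) table 1: |A| = 6, |A ∩ B| = 1; needs A ∩ B ≠ ∅ (|A ∩ B| ≥ 1) — true.
(d) table 6: |A| = 6, |A ∩ B| = 3; needs |A ∩ B| > |A ∖ B| — false.
(e) table 5: |A| = 7, |A ∩ B| = 4; needs |A ∩ B| = 5 — false.

1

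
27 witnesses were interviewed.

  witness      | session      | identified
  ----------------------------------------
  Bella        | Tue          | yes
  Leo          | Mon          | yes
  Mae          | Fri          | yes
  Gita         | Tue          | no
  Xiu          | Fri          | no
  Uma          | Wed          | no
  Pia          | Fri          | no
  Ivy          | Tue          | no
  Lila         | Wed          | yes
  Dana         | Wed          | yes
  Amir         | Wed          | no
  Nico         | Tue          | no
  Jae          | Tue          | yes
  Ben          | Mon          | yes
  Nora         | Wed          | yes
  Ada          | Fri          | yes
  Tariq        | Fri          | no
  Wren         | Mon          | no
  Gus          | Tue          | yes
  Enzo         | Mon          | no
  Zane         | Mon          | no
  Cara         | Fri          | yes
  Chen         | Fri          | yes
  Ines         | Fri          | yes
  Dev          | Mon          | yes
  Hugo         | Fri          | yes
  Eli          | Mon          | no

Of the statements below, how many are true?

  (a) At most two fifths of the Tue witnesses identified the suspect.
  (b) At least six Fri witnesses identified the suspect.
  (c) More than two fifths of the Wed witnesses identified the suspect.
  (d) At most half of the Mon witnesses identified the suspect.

3

(a) Tue: |A| = 6, |A ∩ B| = 3; needs |A ∩ B| / |A| ≤ 2/5 — false.
(b) Fri: |A| = 9, |A ∩ B| = 6; needs |A ∩ B| ≥ 6 — true.
(c) Wed: |A| = 5, |A ∩ B| = 3; needs |A ∩ B| / |A| > 2/5 — true.
(d) Mon: |A| = 7, |A ∩ B| = 3; needs |A ∩ B| ≤ |A ∖ B| — true.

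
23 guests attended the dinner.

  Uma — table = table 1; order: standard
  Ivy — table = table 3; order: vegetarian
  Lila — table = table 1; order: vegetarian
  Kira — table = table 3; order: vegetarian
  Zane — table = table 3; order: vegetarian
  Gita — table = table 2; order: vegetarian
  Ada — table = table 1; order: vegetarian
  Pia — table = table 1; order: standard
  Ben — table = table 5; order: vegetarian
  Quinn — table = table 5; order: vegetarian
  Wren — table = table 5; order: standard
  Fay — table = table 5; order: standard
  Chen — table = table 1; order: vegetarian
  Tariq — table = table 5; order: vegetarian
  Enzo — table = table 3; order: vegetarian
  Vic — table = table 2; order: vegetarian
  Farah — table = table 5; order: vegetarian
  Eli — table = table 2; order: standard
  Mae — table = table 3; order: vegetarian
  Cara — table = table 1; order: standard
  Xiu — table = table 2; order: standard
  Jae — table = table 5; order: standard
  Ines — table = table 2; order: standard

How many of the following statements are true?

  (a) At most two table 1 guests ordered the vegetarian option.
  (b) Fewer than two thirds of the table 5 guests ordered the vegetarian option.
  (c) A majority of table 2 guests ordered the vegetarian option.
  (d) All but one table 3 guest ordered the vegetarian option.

(a) table 1: |A| = 6, |A ∩ B| = 3; needs |A ∩ B| ≤ 2 — false.
(b) table 5: |A| = 7, |A ∩ B| = 4; needs |A ∩ B| / |A| < 2/3 — true.
(c) table 2: |A| = 5, |A ∩ B| = 2; needs |A ∩ B| > |A ∖ B| — false.
(d) table 3: |A| = 5, |A ∩ B| = 5; needs |A ∖ B| = 1 — false.

1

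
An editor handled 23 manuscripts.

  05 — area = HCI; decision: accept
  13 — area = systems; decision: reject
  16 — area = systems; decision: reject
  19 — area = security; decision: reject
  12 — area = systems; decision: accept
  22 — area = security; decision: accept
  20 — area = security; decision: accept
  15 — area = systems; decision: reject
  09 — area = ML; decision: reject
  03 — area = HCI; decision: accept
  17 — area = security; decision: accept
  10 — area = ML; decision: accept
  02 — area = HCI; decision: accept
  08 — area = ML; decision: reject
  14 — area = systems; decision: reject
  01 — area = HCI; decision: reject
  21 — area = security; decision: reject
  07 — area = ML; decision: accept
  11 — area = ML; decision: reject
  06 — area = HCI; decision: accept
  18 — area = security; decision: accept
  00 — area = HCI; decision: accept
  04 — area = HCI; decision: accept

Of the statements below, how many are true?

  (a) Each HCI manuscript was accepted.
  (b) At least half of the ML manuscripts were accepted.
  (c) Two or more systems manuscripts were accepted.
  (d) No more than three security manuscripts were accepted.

(a) HCI: |A| = 7, |A ∩ B| = 6; needs A ⊆ B, i.e. every element of A is in B (|A ∖ B| = 0) — false.
(b) ML: |A| = 5, |A ∩ B| = 2; needs |A ∩ B| ≥ |A ∖ B| — false.
(c) systems: |A| = 5, |A ∩ B| = 1; needs |A ∩ B| ≥ 2 — false.
(d) security: |A| = 6, |A ∩ B| = 4; needs |A ∩ B| ≤ 3 — false.

0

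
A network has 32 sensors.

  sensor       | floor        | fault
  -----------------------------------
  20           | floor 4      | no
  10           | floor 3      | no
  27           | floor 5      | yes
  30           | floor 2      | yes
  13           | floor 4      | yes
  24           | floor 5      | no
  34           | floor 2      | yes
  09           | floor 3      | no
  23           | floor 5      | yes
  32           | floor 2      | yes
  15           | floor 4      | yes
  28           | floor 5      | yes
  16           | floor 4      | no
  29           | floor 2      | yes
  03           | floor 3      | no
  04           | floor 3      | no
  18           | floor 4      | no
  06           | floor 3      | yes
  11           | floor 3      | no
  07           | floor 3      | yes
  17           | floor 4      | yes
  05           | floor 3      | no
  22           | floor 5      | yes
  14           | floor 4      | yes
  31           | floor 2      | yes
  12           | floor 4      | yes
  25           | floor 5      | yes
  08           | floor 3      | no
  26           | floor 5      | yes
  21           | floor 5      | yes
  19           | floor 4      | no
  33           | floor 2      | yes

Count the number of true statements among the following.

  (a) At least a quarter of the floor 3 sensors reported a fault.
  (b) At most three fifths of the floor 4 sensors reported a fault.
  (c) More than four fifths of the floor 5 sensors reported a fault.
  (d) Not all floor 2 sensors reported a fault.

2

(a) floor 3: |A| = 9, |A ∩ B| = 2; needs |A ∩ B| / |A| ≥ 1/4 — false.
(b) floor 4: |A| = 9, |A ∩ B| = 5; needs |A ∩ B| / |A| ≤ 3/5 — true.
(c) floor 5: |A| = 8, |A ∩ B| = 7; needs |A ∩ B| / |A| > 4/5 — true.
(d) floor 2: |A| = 6, |A ∩ B| = 6; needs A ⊄ B (|A ∖ B| ≥ 1) — false.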